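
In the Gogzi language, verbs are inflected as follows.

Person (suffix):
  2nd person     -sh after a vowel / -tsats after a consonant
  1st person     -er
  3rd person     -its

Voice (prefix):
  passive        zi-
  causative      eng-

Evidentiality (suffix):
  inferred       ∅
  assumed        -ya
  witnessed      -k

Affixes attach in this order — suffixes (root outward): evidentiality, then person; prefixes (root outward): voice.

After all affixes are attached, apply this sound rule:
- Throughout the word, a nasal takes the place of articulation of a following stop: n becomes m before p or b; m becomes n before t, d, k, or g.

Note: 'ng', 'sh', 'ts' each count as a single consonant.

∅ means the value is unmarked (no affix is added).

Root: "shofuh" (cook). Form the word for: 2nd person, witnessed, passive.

zishofuhktsats

Attach evidentiality witnessed -k → shofuhk.
Attach person 2nd person -tsats (after consonant 'k') → shofuhktsats.
Attach voice passive zi- → zishofuhktsats.
Nasal assimilation: no change.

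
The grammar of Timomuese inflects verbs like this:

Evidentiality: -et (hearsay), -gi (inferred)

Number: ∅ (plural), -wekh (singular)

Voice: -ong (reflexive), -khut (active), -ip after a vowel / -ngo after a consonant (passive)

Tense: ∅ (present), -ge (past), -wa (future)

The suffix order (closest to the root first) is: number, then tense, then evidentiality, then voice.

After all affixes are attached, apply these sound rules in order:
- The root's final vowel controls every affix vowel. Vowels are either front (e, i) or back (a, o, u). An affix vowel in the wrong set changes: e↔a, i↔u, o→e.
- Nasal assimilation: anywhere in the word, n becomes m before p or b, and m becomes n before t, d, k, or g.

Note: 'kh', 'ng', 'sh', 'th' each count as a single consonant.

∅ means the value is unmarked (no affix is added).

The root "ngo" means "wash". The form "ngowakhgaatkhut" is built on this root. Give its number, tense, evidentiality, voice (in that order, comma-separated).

Segment: ngo-wekh-ge-et-khut.
number: -wekh → singular.
tense: -ge → past.
evidentiality: -et → hearsay.
voice: -khut → active.

singular, past, hearsay, active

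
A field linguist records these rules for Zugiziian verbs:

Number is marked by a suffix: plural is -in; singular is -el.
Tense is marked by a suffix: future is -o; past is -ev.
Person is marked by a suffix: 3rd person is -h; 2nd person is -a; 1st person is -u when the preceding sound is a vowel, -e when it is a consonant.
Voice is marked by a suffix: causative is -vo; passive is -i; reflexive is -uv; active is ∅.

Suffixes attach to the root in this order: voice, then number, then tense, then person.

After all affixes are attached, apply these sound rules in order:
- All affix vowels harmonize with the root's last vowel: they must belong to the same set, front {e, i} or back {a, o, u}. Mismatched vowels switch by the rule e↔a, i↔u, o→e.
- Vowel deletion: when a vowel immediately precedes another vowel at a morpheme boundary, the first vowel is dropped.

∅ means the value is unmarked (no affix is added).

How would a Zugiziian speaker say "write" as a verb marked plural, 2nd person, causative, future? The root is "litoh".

litohvuna

Attach voice causative -vo → litohvo.
Attach number plural -in → litohvoin.
Attach tense future -o → litohvoino.
Attach person 2nd person -a → litohvoinoa.
Apply vowel harmony: litohvoinoa → litohvounoa.
Apply vowel deletion: litohvounoa → litohvuna.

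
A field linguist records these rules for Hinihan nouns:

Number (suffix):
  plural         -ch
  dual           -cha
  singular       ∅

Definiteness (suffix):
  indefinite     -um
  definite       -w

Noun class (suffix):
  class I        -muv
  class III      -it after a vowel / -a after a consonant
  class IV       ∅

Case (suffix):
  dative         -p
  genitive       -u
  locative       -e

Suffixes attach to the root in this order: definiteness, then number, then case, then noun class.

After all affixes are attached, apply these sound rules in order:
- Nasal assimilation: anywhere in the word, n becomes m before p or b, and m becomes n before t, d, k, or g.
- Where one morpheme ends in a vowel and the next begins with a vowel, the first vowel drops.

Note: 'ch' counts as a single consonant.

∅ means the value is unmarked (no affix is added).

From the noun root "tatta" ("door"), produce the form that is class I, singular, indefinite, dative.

Attach definiteness indefinite -um → tattaum.
number = singular: zero marking, form stays tattaum.
Attach case dative -p → tattaump.
Attach noun class class I -muv → tattaumpmuv.
Nasal assimilation: no change.
Apply vowel deletion: tattaumpmuv → tattumpmuv.

tattumpmuv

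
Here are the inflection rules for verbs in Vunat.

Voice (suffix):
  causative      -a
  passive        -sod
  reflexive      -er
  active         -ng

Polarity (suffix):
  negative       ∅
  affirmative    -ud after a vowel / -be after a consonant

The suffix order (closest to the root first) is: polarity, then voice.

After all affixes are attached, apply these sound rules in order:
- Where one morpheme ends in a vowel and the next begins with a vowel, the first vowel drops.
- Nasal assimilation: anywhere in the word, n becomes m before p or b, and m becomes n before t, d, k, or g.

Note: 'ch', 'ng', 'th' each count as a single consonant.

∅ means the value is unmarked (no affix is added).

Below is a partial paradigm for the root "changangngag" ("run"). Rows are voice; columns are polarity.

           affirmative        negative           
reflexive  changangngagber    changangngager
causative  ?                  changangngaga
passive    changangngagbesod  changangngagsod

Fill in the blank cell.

changangngagba

Attach polarity affirmative -be (after consonant 'g') → changangngagbe.
Attach voice causative -a → changangngagbea.
Apply vowel deletion: changangngagbea → changangngagba.
Nasal assimilation: no change.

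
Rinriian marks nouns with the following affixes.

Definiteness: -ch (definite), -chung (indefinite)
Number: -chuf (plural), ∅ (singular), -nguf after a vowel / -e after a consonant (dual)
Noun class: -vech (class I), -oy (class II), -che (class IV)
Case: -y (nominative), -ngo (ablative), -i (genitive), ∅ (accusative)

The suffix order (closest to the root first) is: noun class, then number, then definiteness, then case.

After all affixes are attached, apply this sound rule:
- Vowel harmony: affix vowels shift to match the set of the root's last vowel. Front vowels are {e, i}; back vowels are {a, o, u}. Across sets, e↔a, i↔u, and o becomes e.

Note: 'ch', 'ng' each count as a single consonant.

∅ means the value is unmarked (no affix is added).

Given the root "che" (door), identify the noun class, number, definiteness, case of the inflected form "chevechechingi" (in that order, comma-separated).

Segment: che-vech-e-chung-i.
noun class: -vech → class I.
number: -nguf/e → dual.
definiteness: -chung → indefinite.
case: -i → genitive.

class I, dual, indefinite, genitive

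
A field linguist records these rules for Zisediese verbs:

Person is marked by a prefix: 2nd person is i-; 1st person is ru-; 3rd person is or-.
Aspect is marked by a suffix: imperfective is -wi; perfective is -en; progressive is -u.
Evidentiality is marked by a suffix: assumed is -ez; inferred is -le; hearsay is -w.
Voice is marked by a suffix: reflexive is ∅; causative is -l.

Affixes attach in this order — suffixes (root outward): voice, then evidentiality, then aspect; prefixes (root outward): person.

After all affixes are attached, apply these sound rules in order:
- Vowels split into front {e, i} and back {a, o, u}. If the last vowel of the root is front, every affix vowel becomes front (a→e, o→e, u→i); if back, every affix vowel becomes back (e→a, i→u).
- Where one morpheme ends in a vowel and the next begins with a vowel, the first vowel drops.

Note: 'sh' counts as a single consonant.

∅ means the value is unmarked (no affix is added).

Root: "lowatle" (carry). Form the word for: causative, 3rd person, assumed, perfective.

Attach voice causative -l → lowatlel.
Attach person 3rd person or- → orlowatlel.
Attach evidentiality assumed -ez → orlowatlelez.
Attach aspect perfective -en → orlowatlelezen.
Apply vowel harmony: orlowatlelezen → erlowatlelezen.
Vowel deletion: no change.

erlowatlelezen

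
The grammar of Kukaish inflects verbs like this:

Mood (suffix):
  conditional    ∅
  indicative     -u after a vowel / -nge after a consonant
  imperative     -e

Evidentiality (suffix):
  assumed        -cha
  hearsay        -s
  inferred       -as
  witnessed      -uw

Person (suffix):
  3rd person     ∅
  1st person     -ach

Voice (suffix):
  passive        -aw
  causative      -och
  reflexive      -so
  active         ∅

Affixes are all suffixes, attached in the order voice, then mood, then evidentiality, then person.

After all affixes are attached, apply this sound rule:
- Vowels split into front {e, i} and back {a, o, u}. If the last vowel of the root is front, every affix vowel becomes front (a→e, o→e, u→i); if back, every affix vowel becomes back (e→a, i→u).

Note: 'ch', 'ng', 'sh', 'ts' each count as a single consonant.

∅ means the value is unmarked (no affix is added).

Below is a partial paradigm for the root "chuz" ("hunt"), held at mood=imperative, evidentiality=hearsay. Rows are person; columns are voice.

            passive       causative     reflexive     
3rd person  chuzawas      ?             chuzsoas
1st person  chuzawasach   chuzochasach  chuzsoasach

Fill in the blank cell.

chuzochas

Attach voice causative -och → chuzoch.
Attach mood imperative -e → chuzoche.
Attach evidentiality hearsay -s → chuzoches.
person = 3rd person: zero marking, form stays chuzoches.
Apply vowel harmony: chuzoches → chuzochas.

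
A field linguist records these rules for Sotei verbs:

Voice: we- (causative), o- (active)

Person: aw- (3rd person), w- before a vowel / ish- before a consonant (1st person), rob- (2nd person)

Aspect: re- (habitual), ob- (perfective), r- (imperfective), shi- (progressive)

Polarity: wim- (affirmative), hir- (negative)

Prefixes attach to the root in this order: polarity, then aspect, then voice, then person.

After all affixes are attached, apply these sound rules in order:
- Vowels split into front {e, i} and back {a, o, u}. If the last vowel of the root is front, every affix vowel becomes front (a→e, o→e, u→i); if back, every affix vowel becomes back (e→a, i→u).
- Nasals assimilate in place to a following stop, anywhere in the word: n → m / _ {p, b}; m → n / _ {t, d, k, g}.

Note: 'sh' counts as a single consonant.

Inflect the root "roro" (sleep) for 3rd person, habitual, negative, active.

Attach polarity negative hir- → hirroro.
Attach aspect habitual re- → rehirroro.
Attach voice active o- → orehirroro.
Attach person 3rd person aw- → aworehirroro.
Apply vowel harmony: aworehirroro → aworahurroro.
Nasal assimilation: no change.

aworahurroro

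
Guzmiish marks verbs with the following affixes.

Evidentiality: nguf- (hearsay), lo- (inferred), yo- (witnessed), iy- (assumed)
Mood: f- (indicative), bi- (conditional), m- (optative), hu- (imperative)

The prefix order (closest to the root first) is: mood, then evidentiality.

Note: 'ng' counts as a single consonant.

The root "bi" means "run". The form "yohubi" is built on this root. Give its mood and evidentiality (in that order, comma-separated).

Segment: yo-hu-bi.
mood: hu- → imperative.
evidentiality: yo- → witnessed.

imperative, witnessed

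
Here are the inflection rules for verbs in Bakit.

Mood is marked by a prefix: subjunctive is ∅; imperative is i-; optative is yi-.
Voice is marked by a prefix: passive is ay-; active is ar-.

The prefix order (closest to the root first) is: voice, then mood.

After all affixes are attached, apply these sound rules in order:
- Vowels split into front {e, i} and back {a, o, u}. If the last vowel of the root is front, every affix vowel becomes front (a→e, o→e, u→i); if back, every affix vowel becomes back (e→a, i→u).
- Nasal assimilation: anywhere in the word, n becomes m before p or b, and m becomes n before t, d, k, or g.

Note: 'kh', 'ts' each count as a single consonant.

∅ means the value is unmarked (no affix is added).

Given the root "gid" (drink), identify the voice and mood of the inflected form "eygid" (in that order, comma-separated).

Segment: ay-gid.
voice: ay- → passive.
mood: ∅ → subjunctive.

passive, subjunctive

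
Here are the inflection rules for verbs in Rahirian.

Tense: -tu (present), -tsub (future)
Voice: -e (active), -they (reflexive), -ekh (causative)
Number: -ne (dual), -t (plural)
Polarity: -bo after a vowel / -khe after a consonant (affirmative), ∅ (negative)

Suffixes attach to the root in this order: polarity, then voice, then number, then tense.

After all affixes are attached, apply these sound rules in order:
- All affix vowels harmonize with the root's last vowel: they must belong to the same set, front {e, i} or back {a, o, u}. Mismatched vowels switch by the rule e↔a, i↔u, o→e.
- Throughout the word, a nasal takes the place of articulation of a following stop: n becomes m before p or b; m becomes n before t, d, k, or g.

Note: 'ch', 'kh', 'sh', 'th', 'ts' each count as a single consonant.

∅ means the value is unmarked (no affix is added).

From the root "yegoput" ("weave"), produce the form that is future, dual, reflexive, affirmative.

yegoputkhathaynatsub

Attach polarity affirmative -khe (after consonant 't') → yegoputkhe.
Attach voice reflexive -they → yegoputkhethey.
Attach number dual -ne → yegoputkhetheyne.
Attach tense future -tsub → yegoputkhetheynetsub.
Apply vowel harmony: yegoputkhetheynetsub → yegoputkhathaynatsub.
Nasal assimilation: no change.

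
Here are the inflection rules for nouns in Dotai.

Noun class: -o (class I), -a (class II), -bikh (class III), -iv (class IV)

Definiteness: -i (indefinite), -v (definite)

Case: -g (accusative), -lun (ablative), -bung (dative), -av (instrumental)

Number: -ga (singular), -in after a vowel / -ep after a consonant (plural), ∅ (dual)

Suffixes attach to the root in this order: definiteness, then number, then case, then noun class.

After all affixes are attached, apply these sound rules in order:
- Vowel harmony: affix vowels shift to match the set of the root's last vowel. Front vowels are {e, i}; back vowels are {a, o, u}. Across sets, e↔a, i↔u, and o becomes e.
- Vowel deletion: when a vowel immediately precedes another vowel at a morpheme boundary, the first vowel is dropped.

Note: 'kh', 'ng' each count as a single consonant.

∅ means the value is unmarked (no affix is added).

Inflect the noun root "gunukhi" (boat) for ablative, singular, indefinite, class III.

gunukhigelinbikh

Attach definiteness indefinite -i → gunukhii.
Attach number singular -ga → gunukhiiga.
Attach case ablative -lun → gunukhiigalun.
Attach noun class class III -bikh → gunukhiigalunbikh.
Apply vowel harmony: gunukhiigalunbikh → gunukhiigelinbikh.
Apply vowel deletion: gunukhiigelinbikh → gunukhigelinbikh.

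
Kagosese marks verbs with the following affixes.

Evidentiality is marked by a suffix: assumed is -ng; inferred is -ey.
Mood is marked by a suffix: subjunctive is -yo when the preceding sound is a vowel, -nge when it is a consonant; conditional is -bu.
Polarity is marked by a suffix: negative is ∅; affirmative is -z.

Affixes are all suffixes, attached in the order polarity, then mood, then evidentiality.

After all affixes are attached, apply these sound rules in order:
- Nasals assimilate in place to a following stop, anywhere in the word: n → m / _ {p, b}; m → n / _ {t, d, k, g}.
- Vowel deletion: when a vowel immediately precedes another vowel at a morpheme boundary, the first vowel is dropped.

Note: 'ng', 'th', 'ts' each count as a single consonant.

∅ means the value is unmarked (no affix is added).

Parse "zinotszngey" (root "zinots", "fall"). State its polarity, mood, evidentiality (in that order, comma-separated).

affirmative, subjunctive, inferred

Segment: zinots-z-nge-ey.
polarity: -z → affirmative.
mood: -yo/nge → subjunctive.
evidentiality: -ey → inferred.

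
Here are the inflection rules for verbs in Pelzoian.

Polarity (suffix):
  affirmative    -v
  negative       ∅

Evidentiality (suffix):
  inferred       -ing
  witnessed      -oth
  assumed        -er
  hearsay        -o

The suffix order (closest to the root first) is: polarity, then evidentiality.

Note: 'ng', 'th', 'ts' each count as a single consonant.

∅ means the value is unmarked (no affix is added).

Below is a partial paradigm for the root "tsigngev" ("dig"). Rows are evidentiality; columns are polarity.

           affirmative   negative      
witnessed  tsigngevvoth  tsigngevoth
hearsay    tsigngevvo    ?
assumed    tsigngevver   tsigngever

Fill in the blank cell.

polarity = negative: zero marking, form stays tsigngev.
Attach evidentiality hearsay -o → tsigngevo.

tsigngevo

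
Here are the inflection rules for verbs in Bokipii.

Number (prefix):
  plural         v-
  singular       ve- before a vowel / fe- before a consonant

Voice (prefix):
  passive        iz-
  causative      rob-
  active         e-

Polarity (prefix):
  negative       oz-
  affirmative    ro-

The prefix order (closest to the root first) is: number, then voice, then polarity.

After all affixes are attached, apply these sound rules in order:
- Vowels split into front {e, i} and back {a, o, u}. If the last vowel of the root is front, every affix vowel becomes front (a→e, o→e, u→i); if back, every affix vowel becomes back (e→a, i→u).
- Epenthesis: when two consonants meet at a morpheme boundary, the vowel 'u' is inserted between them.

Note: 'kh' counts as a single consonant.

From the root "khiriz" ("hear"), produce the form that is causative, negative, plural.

ezurebuvukhiriz

Attach number plural v- → vkhiriz.
Attach voice causative rob- → robvkhiriz.
Attach polarity negative oz- → ozrobvkhiriz.
Apply vowel harmony: ozrobvkhiriz → ezrebvkhiriz.
Apply epenthesis: ezrebvkhiriz → ezurebuvukhiriz.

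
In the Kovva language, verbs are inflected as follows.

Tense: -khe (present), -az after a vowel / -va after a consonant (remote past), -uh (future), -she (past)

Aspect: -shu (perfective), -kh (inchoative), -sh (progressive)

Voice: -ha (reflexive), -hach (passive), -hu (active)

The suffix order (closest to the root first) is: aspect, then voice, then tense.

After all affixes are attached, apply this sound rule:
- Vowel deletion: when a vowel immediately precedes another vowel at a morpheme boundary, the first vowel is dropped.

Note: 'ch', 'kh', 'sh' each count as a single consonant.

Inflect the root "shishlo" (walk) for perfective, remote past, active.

shishloshuhaz

Attach aspect perfective -shu → shishloshu.
Attach voice active -hu → shishloshuhu.
Attach tense remote past -az (after vowel 'u') → shishloshuhuaz.
Apply vowel deletion: shishloshuhuaz → shishloshuhaz.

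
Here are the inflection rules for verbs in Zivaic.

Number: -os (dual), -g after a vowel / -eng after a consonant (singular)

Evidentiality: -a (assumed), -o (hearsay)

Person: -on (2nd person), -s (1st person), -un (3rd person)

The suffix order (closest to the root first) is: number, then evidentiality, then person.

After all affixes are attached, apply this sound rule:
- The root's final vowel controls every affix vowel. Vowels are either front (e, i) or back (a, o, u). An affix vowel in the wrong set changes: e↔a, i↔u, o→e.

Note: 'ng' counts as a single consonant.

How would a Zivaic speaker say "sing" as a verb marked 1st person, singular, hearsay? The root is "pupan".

Attach number singular -eng (after consonant 'n') → pupaneng.
Attach evidentiality hearsay -o → pupanengo.
Attach person 1st person -s → pupanengos.
Apply vowel harmony: pupanengos → pupanangos.

pupanangos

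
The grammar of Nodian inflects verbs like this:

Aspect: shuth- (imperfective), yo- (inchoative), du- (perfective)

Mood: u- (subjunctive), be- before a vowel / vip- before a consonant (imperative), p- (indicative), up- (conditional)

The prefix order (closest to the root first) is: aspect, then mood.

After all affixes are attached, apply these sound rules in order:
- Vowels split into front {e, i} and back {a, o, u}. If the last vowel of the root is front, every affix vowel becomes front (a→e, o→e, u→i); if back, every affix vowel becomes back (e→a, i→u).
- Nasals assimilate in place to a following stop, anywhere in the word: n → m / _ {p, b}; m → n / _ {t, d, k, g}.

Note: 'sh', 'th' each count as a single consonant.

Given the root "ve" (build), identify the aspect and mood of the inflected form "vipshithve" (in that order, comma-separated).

Segment: vip-shuth-ve.
aspect: shuth- → imperfective.
mood: be/vip- → imperative.

imperfective, imperative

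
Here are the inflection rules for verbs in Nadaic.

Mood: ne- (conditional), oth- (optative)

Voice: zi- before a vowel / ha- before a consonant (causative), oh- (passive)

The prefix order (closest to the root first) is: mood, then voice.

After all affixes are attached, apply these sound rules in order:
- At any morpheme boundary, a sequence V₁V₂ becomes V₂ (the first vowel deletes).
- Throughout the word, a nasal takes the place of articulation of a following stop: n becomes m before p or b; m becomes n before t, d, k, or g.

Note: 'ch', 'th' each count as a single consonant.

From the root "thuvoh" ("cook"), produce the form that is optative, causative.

zoththuvoh

Attach mood optative oth- → oththuvoh.
Attach voice causative zi- (before vowel 'o') → zioththuvoh.
Apply vowel deletion: zioththuvoh → zoththuvoh.
Nasal assimilation: no change.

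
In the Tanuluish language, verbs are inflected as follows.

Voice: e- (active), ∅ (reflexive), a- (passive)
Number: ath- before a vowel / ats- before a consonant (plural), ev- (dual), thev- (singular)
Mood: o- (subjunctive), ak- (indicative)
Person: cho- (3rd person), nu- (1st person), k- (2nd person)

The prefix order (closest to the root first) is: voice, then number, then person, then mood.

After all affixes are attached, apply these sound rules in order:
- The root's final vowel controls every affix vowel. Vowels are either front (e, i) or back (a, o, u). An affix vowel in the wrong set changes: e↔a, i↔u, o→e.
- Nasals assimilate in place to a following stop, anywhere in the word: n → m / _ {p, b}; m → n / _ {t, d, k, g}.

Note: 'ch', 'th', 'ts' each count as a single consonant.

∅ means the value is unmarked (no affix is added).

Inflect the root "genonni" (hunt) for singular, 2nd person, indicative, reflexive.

voice = reflexive: zero marking, form stays genonni.
Attach number singular thev- → thevgenonni.
Attach person 2nd person k- → kthevgenonni.
Attach mood indicative ak- → akkthevgenonni.
Apply vowel harmony: akkthevgenonni → ekkthevgenonni.
Nasal assimilation: no change.

ekkthevgenonni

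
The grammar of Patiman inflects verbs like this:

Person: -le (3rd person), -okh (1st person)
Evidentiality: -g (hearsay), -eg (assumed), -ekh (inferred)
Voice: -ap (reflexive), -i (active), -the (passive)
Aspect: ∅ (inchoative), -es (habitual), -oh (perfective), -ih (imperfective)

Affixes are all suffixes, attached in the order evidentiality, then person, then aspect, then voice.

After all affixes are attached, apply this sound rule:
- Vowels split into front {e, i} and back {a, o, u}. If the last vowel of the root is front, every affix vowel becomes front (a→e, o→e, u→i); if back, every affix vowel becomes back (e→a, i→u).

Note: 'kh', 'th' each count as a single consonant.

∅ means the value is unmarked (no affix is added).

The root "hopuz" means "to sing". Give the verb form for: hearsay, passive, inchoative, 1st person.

hopuzgokhtha

Attach evidentiality hearsay -g → hopuzg.
Attach person 1st person -okh → hopuzgokh.
aspect = inchoative: zero marking, form stays hopuzgokh.
Attach voice passive -the → hopuzgokhthe.
Apply vowel harmony: hopuzgokhthe → hopuzgokhtha.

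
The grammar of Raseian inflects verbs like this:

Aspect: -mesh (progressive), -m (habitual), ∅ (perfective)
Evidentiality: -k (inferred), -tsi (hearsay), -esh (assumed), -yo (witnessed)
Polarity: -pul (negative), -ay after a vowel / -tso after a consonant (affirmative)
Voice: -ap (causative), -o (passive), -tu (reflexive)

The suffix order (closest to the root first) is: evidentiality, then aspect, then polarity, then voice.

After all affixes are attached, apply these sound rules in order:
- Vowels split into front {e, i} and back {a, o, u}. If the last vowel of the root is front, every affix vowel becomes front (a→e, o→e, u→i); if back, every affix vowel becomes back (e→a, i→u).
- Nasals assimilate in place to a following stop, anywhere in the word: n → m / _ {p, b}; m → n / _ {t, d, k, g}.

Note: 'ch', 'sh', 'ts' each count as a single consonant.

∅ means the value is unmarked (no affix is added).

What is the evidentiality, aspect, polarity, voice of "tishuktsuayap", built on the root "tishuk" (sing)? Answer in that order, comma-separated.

hearsay, perfective, affirmative, causative

Segment: tishuk-tsi-ay-ap.
evidentiality: -tsi → hearsay.
aspect: ∅ → perfective.
polarity: -ay/tso → affirmative.
voice: -ap → causative.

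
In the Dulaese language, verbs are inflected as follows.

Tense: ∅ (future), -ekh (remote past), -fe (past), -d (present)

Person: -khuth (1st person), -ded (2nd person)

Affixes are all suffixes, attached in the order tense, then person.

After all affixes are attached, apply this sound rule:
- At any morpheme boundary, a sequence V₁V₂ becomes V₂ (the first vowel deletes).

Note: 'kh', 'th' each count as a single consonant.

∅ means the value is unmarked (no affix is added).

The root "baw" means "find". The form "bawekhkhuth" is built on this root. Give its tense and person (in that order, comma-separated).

remote past, 1st person

Segment: baw-ekh-khuth.
tense: -ekh → remote past.
person: -khuth → 1st person.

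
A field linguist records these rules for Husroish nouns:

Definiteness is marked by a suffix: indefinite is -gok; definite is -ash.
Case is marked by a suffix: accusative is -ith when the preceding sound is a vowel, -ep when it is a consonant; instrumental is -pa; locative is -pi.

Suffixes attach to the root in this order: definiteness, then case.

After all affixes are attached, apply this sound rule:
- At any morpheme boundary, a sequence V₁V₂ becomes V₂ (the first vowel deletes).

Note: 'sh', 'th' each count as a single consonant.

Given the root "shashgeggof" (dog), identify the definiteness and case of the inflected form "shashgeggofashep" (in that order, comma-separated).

definite, accusative

Segment: shashgeggof-ash-ep.
definiteness: -ash → definite.
case: -ith/ep → accusative.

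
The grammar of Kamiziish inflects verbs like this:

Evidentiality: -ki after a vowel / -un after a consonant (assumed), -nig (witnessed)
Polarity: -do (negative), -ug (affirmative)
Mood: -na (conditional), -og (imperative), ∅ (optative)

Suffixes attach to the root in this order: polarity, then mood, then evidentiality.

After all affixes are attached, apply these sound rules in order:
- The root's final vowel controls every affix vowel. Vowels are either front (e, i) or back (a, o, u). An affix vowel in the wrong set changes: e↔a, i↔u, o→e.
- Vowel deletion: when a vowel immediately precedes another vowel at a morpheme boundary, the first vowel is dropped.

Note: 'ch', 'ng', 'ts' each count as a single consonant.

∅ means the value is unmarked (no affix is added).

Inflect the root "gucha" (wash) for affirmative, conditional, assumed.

Attach polarity affirmative -ug → guchaug.
Attach mood conditional -na → guchaugna.
Attach evidentiality assumed -ki (after vowel 'a') → guchaugnaki.
Apply vowel harmony: guchaugnaki → guchaugnaku.
Apply vowel deletion: guchaugnaku → guchugnaku.

guchugnaku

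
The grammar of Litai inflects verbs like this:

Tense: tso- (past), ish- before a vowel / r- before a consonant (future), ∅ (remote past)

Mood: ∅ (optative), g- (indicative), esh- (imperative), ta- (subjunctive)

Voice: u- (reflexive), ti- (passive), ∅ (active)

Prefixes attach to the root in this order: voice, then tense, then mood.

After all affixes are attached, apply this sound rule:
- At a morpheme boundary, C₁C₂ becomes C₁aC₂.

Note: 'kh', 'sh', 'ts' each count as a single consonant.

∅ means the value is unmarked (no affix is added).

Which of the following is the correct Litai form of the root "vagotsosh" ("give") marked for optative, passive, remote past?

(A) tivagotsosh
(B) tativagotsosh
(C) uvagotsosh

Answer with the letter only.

Attach voice passive ti- → tivagotsosh.
tense = remote past: zero marking, form stays tivagotsosh.
mood = optative: zero marking, form stays tivagotsosh.
Epenthesis: no change.
So the correct form is tivagotsosh, option (A).
(B) tativagotsosh is wrong: it uses subjunctive instead of optative for mood.
(C) uvagotsosh is wrong: it uses reflexive instead of passive for voice.

A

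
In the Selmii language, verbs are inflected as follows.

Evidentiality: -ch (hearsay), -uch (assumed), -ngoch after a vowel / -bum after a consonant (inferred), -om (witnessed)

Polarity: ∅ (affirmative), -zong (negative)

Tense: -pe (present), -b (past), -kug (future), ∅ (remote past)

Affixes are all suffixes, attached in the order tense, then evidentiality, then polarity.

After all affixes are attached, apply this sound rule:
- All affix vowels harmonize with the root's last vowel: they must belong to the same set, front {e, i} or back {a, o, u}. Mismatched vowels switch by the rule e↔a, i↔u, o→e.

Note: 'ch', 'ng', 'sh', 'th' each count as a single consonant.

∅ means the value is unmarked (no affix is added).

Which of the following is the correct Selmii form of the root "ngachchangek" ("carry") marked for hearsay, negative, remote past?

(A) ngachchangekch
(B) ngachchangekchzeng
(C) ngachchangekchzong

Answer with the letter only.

B

tense = remote past: zero marking, form stays ngachchangek.
Attach evidentiality hearsay -ch → ngachchangekch.
Attach polarity negative -zong → ngachchangekchzong.
Apply vowel harmony: ngachchangekchzong → ngachchangekchzeng.
So the correct form is ngachchangekchzeng, option (B).
(A) ngachchangekch is wrong: it uses affirmative instead of negative for polarity.
(C) ngachchangekchzong is wrong: it fails to apply the sound rule(s).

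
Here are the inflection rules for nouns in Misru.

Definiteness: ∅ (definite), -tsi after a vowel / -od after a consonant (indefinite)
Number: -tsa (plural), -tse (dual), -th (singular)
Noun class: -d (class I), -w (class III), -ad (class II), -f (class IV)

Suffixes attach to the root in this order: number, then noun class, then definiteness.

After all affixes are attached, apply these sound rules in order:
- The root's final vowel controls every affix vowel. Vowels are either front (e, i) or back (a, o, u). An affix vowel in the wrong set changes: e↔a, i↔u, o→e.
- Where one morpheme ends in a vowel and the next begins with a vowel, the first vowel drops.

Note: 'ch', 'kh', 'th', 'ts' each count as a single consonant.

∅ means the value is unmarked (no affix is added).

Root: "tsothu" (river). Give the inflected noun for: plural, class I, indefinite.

Attach number plural -tsa → tsothutsa.
Attach noun class class I -d → tsothutsad.
Attach definiteness indefinite -od (after consonant 'd') → tsothutsadod.
Vowel harmony: no change.
Vowel deletion: no change.

tsothutsadod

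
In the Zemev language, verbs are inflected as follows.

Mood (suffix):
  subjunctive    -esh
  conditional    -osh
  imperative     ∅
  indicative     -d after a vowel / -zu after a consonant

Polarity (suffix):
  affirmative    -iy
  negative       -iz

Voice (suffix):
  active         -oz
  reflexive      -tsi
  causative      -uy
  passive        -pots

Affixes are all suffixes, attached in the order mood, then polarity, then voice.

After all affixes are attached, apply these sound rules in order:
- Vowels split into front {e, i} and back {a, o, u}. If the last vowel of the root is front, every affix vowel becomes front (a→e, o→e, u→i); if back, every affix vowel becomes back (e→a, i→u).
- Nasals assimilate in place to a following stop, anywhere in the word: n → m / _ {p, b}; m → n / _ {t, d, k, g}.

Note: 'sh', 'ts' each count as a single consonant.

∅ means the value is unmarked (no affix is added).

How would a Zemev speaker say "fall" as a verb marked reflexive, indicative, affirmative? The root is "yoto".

yotoduytsu

Attach mood indicative -d (after vowel 'o') → yotod.
Attach polarity affirmative -iy → yotodiy.
Attach voice reflexive -tsi → yotodiytsi.
Apply vowel harmony: yotodiytsi → yotoduytsu.
Nasal assimilation: no change.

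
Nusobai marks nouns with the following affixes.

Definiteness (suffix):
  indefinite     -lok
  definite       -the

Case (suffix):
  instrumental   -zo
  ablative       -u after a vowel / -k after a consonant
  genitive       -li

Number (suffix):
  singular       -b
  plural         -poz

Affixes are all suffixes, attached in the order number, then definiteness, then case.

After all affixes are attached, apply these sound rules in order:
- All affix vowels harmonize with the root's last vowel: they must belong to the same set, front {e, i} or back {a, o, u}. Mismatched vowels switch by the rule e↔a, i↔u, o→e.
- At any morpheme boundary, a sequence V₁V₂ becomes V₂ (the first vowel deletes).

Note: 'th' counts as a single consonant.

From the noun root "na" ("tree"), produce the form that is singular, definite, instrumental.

Attach number singular -b → nab.
Attach definiteness definite -the → nabthe.
Attach case instrumental -zo → nabthezo.
Apply vowel harmony: nabthezo → nabthazo.
Vowel deletion: no change.

nabthazo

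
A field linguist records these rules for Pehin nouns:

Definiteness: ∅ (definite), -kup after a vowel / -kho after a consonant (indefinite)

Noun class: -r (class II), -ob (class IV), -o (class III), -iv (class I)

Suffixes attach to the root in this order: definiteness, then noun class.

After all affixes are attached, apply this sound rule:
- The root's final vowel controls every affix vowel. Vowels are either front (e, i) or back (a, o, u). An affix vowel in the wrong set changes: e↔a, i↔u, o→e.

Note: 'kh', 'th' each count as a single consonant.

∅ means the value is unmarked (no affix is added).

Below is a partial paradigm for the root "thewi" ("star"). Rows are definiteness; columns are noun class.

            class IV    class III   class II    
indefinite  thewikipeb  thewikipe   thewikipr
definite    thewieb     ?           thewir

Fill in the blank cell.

thewie

definiteness = definite: zero marking, form stays thewi.
Attach noun class class III -o → thewio.
Apply vowel harmony: thewio → thewie.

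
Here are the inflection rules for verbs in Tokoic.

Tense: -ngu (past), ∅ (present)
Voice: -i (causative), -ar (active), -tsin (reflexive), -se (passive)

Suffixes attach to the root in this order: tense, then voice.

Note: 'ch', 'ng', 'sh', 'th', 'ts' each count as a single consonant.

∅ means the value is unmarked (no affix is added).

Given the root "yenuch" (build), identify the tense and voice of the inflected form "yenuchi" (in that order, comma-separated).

present, causative

Segment: yenuch-i.
tense: ∅ → present.
voice: -i → causative.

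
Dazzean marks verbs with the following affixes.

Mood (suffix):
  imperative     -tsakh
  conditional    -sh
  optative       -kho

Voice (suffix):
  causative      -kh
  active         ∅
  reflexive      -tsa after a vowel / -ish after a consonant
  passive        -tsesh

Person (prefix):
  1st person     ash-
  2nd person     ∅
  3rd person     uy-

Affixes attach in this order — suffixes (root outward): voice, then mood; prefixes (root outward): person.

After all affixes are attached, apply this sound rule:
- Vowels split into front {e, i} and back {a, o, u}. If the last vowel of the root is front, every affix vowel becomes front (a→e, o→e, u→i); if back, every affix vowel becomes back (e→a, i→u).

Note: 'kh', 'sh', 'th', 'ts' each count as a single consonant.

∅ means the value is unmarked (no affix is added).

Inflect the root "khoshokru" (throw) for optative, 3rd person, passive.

Attach voice passive -tsesh → khoshokrutsesh.
Attach mood optative -kho → khoshokrutseshkho.
Attach person 3rd person uy- → uykhoshokrutseshkho.
Apply vowel harmony: uykhoshokrutseshkho → uykhoshokrutsashkho.

uykhoshokrutsashkho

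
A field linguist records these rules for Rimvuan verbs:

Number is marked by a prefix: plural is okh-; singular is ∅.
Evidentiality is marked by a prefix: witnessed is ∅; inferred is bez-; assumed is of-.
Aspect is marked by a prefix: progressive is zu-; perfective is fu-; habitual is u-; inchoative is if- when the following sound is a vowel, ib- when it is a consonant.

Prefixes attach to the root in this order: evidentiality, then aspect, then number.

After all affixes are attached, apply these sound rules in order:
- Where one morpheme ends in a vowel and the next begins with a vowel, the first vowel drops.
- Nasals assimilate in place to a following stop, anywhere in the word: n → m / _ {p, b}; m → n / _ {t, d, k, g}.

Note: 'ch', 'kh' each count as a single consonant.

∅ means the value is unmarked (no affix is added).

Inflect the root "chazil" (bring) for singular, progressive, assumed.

Attach evidentiality assumed of- → ofchazil.
Attach aspect progressive zu- → zuofchazil.
number = singular: zero marking, form stays zuofchazil.
Apply vowel deletion: zuofchazil → zofchazil.
Nasal assimilation: no change.

zofchazil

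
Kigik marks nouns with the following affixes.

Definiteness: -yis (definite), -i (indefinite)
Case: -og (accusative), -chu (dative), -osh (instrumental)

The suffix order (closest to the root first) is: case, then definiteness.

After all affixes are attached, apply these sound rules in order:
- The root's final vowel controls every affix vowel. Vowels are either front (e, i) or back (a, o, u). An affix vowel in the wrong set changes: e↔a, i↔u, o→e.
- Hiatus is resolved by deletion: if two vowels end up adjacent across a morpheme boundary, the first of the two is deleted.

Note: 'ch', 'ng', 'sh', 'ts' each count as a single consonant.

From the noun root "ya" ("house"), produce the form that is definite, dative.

Attach case dative -chu → yachu.
Attach definiteness definite -yis → yachuyis.
Apply vowel harmony: yachuyis → yachuyus.
Vowel deletion: no change.

yachuyus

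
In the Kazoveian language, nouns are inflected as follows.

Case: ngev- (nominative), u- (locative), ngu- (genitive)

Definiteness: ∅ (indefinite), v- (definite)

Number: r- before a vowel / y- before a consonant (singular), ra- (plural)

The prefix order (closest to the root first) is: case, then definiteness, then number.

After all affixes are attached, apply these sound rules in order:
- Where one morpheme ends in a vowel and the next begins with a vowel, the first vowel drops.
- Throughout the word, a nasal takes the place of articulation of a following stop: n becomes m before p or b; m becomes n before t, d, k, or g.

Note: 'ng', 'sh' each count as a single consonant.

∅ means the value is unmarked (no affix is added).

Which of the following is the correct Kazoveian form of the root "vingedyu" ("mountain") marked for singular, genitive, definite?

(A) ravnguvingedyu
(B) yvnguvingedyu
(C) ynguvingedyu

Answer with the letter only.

Attach case genitive ngu- → nguvingedyu.
Attach definiteness definite v- → vnguvingedyu.
Attach number singular y- (before consonant 'v') → yvnguvingedyu.
Vowel deletion: no change.
Nasal assimilation: no change.
So the correct form is yvnguvingedyu, option (B).
(A) ravnguvingedyu is wrong: it uses plural instead of singular for number.
(C) ynguvingedyu is wrong: it uses indefinite instead of definite for definiteness.

B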